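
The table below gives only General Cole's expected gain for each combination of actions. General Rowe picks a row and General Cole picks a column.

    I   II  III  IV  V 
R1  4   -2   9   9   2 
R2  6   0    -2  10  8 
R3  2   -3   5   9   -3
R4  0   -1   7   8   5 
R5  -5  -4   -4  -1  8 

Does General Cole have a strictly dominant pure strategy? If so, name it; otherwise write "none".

I fails to dominate II at R5 (-5<-4).
II fails to dominate I at R1 (-2<4).
III fails to dominate I at R2 (-2<6).
IV fails to dominate III at R1 (9=9).
V fails to dominate I at R1 (2<4).
No single strategy dominates all the others.

none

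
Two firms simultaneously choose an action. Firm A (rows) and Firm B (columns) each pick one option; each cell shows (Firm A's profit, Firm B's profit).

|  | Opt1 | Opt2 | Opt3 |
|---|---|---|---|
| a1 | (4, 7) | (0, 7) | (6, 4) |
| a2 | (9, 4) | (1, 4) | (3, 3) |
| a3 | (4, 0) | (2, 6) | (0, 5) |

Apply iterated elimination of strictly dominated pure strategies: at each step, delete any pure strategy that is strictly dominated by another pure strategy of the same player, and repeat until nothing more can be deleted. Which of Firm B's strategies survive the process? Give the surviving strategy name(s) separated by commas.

Opt1, Opt2

For Firm B, Opt2 strictly dominates Opt3 on the remaining rows (a1: 7>4, a2: 4>3, a3: 6>5); eliminate Opt3.
Firm A's strategy a1 is strictly dominated by a2 (Opt1: 9>4, Opt2: 1>0) and is removed.
Among the remaining strategies, none is strictly dominated by another pure strategy of the same player, so the elimination stops.
Surviving strategies — Firm A: {a2, a3}; Firm B: {Opt1, Opt2}.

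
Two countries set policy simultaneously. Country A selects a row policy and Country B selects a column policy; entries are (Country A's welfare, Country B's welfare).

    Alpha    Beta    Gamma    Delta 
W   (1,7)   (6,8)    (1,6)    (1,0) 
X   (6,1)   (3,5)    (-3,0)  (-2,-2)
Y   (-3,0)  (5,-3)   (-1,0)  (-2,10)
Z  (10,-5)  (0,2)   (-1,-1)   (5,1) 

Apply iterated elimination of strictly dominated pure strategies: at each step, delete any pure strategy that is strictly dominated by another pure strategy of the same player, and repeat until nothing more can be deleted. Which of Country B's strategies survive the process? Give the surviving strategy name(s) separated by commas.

Beta

For Country A, W strictly dominates Y on the remaining columns (Alpha: 1>-3, Beta: 6>5, Gamma: 1>-1, Delta: 1>-2); eliminate Y.
Column Alpha is eliminated: Beta beats it against every remaining row (W: 8>7, X: 5>1, Z: 2>-5).
Row X is eliminated: W beats it against every remaining column (Beta: 6>3, Gamma: 1>-3, Delta: 1>-2).
Column Gamma is eliminated: Beta beats it against every remaining row (W: 8>6, Z: 2>-1).
Country B's strategy Delta is strictly dominated by Beta (W: 8>0, Z: 2>1) and is removed.
Row Z is eliminated: W beats it against every remaining column (Beta: 6>0).
Among the remaining strategies, none is strictly dominated by another pure strategy of the same player, so the elimination stops.
Surviving strategies — Country A: {W}; Country B: {Beta}.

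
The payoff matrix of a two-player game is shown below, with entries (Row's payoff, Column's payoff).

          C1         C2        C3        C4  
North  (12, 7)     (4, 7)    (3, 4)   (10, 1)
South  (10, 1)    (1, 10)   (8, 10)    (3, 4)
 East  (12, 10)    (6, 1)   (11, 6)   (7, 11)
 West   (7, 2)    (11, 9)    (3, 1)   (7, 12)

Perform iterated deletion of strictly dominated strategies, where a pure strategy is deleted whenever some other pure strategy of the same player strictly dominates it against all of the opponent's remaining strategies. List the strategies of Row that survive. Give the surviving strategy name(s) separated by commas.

North, East, West

For Row, East strictly dominates South on the remaining columns (C1: 12>10, C2: 6>1, C3: 11>8, C4: 7>3); eliminate South.
For Column, C1 strictly dominates C3 on the remaining rows (North: 7>4, East: 10>6, West: 2>1); eliminate C3.
Among the remaining strategies, none is strictly dominated by another pure strategy of the same player, so the elimination stops.
Surviving strategies — Row: {North, East, West}; Column: {C1, C2, C4}.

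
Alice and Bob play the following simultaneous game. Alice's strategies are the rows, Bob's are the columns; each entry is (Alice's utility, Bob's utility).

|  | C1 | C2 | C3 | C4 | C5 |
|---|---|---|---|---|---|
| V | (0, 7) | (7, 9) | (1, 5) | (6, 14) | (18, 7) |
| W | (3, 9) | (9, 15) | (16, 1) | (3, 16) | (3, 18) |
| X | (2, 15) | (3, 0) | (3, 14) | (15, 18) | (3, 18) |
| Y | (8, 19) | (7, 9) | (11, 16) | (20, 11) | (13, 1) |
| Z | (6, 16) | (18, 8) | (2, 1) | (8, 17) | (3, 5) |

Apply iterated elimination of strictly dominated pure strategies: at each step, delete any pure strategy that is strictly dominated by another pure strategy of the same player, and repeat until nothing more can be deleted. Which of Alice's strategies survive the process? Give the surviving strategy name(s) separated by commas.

Y

For Alice, Y strictly dominates X on the remaining columns (C1: 8>2, C2: 7>3, C3: 11>3, C4: 20>15, C5: 13>3); eliminate X.
For Bob, C4 strictly dominates C2 on the remaining rows (V: 14>9, W: 16>15, Y: 11>9, Z: 17>8); eliminate C2.
Row Z is eliminated: Y beats it against every remaining column (C1: 8>6, C3: 11>2, C4: 20>8, C5: 13>3).
Bob's strategy C3 is strictly dominated by C1 (V: 7>5, W: 9>1, Y: 19>16) and is removed.
Row W is eliminated: Y beats it against every remaining column (C1: 8>3, C4: 20>3, C5: 13>3).
For Bob, C4 strictly dominates C5 on the remaining rows (V: 14>7, Y: 11>1); eliminate C5.
For Alice, Y strictly dominates V on the remaining columns (C1: 8>0, C4: 20>6); eliminate V.
Column C4 is eliminated: C1 beats it against every remaining row (Y: 19>11).
Among the remaining strategies, none is strictly dominated by another pure strategy of the same player, so the elimination stops.
Surviving strategies — Alice: {Y}; Bob: {C1}.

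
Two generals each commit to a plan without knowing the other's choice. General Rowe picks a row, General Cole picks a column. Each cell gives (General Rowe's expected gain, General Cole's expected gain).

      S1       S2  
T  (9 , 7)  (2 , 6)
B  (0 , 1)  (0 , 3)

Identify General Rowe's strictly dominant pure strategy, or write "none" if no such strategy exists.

T

T vs B: S1: 9>0, S2: 2>0.
T strictly beats every other strategy against every opponent action, so it is strictly dominant.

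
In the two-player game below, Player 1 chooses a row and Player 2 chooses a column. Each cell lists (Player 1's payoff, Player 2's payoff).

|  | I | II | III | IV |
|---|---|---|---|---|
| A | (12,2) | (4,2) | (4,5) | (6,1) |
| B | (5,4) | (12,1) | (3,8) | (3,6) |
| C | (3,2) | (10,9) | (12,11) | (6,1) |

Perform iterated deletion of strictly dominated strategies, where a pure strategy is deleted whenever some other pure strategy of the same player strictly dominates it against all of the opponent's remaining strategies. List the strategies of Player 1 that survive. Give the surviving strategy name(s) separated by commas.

C

For Player 2, III strictly dominates I on the remaining rows (A: 5>2, B: 8>4, C: 11>2); eliminate I.
For Player 2, III strictly dominates II on the remaining rows (A: 5>2, B: 8>1, C: 11>9); eliminate II.
Player 1's strategy B is strictly dominated by A (III: 4>3, IV: 6>3) and is removed.
Player 2's strategy IV is strictly dominated by III (A: 5>1, C: 11>1) and is removed.
For Player 1, C strictly dominates A on the remaining columns (III: 12>4); eliminate A.
Among the remaining strategies, none is strictly dominated by another pure strategy of the same player, so the elimination stops.
Surviving strategies — Player 1: {C}; Player 2: {III}.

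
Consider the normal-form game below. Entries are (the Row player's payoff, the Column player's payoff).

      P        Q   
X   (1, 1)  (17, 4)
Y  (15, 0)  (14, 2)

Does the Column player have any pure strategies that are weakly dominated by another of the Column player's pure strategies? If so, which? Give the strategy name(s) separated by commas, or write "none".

P is weakly dominated by Q (X: 4>1, Y: 2>0).
Nothing dominates Q: P at X (4>1).

P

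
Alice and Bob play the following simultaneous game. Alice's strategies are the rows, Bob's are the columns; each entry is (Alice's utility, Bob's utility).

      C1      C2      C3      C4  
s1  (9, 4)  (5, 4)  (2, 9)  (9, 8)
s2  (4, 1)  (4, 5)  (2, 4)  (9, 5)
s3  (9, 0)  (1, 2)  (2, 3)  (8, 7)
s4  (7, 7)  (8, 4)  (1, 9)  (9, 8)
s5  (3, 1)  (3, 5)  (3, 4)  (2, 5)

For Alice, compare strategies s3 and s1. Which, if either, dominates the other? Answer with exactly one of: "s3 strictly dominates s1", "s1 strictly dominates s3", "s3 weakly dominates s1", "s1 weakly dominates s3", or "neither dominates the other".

s1 weakly dominates s3

Compare s3 to s1 across every action of Bob: C1: 9=9, C2: 1<5, C3: 2=2, C4: 8<9.
s1 is at least as good everywhere and strictly better somewhere (tied at C1, C3), so s1 weakly dominates s3.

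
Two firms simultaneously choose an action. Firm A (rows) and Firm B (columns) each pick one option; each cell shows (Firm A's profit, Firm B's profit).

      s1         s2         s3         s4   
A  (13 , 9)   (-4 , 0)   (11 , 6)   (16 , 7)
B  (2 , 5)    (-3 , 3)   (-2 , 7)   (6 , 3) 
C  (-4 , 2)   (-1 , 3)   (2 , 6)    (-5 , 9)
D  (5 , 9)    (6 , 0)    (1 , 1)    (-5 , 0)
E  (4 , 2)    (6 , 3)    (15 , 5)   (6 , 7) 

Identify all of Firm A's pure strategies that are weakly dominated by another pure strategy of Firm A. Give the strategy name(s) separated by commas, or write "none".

A is not dominated — it holds its own against B at s1 (13>2); C at s1 (13>-4); D at s1 (13>5); E at s1 (13>4).
E weakly dominates B — s1: 4>2, s2: 6>-3, s3: 15>-2, s4: 6=6.
C is weakly dominated by E (s1: 4>-4, s2: 6>-1, s3: 15>2, s4: 6>-5).
Nothing dominates D: A at s2 (6>-4); B at s1 (5>2); C at s1 (5>-4); E at s1 (5>4).
E is not dominated — it holds its own against A at s2 (6>-4); B at s1 (4>2); C at s1 (4>-4); D at s3 (15>1).

B, C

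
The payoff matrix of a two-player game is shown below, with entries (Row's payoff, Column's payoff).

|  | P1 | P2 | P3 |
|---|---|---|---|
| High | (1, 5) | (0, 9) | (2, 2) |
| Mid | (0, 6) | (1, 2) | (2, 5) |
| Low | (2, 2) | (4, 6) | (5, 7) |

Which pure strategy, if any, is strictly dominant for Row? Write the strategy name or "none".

Low vs High: P1: 2>1, P2: 4>0, P3: 5>2.
Low vs Mid: P1: 2>0, P2: 4>1, P3: 5>2.
Low strictly beats every other strategy against every opponent action, so it is strictly dominant.

Low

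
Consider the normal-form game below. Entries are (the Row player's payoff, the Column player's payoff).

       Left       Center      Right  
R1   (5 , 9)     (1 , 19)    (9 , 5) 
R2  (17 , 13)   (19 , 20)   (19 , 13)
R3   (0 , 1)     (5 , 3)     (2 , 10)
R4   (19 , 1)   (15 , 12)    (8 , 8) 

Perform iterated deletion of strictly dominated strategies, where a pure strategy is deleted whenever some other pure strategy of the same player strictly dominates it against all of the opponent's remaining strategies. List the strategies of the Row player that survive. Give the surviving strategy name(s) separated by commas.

The Row player's strategy R1 is strictly dominated by R2 (Left: 17>5, Center: 19>1, Right: 19>9) and is removed.
For the Row player, R2 strictly dominates R3 on the remaining columns (Left: 17>0, Center: 19>5, Right: 19>2); eliminate R3.
The Column player's strategy Left is strictly dominated by Center (R2: 20>13, R4: 12>1) and is removed.
The Row player's strategy R4 is strictly dominated by R2 (Center: 19>15, Right: 19>8) and is removed.
Column Right is eliminated: Center beats it against every remaining row (R2: 20>13).
Among the remaining strategies, none is strictly dominated by another pure strategy of the same player, so the elimination stops.
Surviving strategies — the Row player: {R2}; the Column player: {Center}.

R2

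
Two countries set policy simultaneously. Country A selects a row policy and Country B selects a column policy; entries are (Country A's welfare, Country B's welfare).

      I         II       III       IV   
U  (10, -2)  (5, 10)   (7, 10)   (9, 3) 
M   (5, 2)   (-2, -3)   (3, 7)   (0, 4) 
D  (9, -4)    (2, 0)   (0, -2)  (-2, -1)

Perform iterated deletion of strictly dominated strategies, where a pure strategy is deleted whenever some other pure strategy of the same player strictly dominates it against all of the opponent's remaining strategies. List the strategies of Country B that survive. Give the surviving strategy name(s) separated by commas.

II, III

For Country A, U strictly dominates M on the remaining columns (I: 10>5, II: 5>-2, III: 7>3, IV: 9>0); eliminate M.
For Country A, U strictly dominates D on the remaining columns (I: 10>9, II: 5>2, III: 7>0, IV: 9>-2); eliminate D.
Column I is eliminated: II beats it against every remaining row (U: 10>-2).
Column IV is eliminated: II beats it against every remaining row (U: 10>3).
Among the remaining strategies, none is strictly dominated by another pure strategy of the same player, so the elimination stops.
Surviving strategies — Country A: {U}; Country B: {II, III}.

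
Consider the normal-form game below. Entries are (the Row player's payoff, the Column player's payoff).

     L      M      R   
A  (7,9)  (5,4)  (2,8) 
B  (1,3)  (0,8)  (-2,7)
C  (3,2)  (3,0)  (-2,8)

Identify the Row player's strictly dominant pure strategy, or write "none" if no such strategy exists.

A vs B: L: 7>1, M: 5>0, R: 2>-2.
A vs C: L: 7>3, M: 5>3, R: 2>-2.
A strictly beats every other strategy against every opponent action, so it is strictly dominant.

A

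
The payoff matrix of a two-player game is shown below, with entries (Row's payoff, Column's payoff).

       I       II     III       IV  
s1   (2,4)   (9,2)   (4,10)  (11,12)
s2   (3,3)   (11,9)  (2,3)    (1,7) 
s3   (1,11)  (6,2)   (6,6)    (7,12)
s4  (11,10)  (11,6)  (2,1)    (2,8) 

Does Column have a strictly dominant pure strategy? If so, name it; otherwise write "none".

I fails to dominate II at s2 (3<9).
II fails to dominate I at s1 (2<4).
III fails to dominate I at s2 (3=3).
IV fails to dominate I at s4 (8<10).
No single strategy dominates all the others.

none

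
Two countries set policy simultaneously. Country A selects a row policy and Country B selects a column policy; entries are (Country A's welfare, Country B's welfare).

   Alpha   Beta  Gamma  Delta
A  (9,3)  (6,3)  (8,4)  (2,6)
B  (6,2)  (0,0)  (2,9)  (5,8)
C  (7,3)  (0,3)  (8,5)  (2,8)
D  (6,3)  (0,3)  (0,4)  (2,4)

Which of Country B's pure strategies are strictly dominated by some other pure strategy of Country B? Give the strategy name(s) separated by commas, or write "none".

Alpha: dominated, since Gamma does at least as well everywhere (A: 4>3, B: 9>2, C: 5>3, D: 4>3).
Beta is strictly dominated by Gamma (A: 4>3, B: 9>0, C: 5>3, D: 4>3).
Gamma is not dominated — it holds its own against Alpha at A (4>3); Beta at A (4>3); Delta at B (9>8).
Nothing dominates Delta: Alpha at A (6>3); Beta at A (6>3); Gamma at A (6>4).

Alpha, Beta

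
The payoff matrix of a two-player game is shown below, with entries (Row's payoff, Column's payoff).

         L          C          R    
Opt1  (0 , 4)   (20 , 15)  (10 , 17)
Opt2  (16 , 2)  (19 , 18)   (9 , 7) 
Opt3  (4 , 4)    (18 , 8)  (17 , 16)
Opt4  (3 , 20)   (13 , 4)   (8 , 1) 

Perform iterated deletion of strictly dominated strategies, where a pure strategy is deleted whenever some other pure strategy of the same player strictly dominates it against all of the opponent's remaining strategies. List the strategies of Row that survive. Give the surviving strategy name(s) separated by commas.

Opt3

For Row, Opt2 strictly dominates Opt4 on the remaining columns (L: 16>3, C: 19>13, R: 9>8); eliminate Opt4.
Column L is eliminated: C beats it against every remaining row (Opt1: 15>4, Opt2: 18>2, Opt3: 8>4).
Row's strategy Opt2 is strictly dominated by Opt1 (C: 20>19, R: 10>9) and is removed.
Column C is eliminated: R beats it against every remaining row (Opt1: 17>15, Opt3: 16>8).
Row's strategy Opt1 is strictly dominated by Opt3 (R: 17>10) and is removed.
Among the remaining strategies, none is strictly dominated by another pure strategy of the same player, so the elimination stops.
Surviving strategies — Row: {Opt3}; Column: {R}.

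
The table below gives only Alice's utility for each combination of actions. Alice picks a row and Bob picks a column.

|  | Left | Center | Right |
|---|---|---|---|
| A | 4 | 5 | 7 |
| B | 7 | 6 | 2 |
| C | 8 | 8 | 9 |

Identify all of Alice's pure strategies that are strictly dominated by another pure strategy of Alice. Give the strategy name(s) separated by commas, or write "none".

A is strictly dominated by C (Left: 8>4, Center: 8>5, Right: 9>7).
B: dominated, since C does at least as well everywhere (Left: 8>7, Center: 8>6, Right: 9>2).
C: no other strategy beats it everywhere (A at Left (8>4); B at Left (8>7)).

A, B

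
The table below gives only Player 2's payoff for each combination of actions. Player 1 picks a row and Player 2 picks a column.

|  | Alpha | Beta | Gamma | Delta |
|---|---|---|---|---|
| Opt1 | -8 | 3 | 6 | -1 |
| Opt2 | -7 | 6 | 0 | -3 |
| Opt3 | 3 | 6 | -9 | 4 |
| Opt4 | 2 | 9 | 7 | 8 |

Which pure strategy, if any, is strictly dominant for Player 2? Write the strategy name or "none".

Alpha fails to dominate Beta at Opt1 (-8<3).
Beta fails to dominate Gamma at Opt1 (3<6).
Gamma fails to dominate Alpha at Opt3 (-9<3).
Delta fails to dominate Beta at Opt1 (-1<3).
No single strategy dominates all the others.

none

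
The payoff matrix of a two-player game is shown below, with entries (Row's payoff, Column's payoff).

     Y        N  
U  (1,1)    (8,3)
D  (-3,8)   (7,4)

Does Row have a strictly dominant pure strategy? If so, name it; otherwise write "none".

U vs D: Y: 1>-3, N: 8>7.
U strictly beats every other strategy against every opponent action, so it is strictly dominant.

U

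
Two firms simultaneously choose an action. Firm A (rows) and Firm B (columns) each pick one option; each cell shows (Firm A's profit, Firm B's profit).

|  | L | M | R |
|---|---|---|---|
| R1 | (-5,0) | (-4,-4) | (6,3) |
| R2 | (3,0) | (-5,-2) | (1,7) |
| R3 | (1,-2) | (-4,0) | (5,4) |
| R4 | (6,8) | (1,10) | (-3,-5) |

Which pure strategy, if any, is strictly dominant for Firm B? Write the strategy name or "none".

none

L fails to dominate M at R3 (-2<0).
M fails to dominate L at R1 (-4<0).
R fails to dominate L at R4 (-5<8).
No single strategy dominates all the others.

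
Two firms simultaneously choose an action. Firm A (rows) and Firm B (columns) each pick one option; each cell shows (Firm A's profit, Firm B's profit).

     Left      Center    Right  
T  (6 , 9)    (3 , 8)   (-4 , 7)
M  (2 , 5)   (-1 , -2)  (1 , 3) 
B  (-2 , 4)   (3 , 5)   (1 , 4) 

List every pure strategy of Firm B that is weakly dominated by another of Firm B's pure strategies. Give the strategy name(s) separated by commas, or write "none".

Nothing dominates Left: Center at T (9>8); Right at T (9>7).
Nothing dominates Center: Left at B (5>4); Right at T (8>7).
Left weakly dominates Right — T: 9>7, M: 5>3, B: 4=4.

Right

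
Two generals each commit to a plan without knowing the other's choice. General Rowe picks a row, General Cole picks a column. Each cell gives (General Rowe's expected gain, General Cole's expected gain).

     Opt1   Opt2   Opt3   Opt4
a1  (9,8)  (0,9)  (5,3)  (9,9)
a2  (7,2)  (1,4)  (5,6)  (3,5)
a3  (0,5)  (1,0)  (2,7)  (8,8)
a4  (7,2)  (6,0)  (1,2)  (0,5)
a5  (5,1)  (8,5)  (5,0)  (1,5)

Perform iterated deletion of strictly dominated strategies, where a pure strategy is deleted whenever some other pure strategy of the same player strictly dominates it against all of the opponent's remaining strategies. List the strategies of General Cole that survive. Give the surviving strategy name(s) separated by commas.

Opt2, Opt3, Opt4

For General Cole, Opt4 strictly dominates Opt1 on the remaining rows (a1: 9>8, a2: 5>2, a3: 8>5, a4: 5>2, a5: 5>1); eliminate Opt1.
For General Rowe, a5 strictly dominates a4 on the remaining columns (Opt2: 8>6, Opt3: 5>1, Opt4: 1>0); eliminate a4.
Among the remaining strategies, none is strictly dominated by another pure strategy of the same player, so the elimination stops.
Surviving strategies — General Rowe: {a1, a2, a3, a5}; General Cole: {Opt2, Opt3, Opt4}.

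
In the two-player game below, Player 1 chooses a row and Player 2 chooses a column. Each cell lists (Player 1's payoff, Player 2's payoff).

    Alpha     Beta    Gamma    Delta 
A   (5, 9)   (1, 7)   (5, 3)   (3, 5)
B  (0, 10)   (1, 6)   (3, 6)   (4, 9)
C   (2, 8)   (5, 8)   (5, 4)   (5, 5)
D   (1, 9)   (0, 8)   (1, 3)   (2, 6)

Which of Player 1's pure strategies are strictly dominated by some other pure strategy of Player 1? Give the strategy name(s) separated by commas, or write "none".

B, D

A: no other strategy beats it everywhere (B at Alpha (5>0); C at Alpha (5>2); D at Alpha (5>1)).
C strictly dominates B — Alpha: 2>0, Beta: 5>1, Gamma: 5>3, Delta: 5>4.
Nothing dominates C: A at Beta (5>1); B at Alpha (2>0); D at Alpha (2>1).
D is strictly dominated by A (Alpha: 5>1, Beta: 1>0, Gamma: 5>1, Delta: 3>2).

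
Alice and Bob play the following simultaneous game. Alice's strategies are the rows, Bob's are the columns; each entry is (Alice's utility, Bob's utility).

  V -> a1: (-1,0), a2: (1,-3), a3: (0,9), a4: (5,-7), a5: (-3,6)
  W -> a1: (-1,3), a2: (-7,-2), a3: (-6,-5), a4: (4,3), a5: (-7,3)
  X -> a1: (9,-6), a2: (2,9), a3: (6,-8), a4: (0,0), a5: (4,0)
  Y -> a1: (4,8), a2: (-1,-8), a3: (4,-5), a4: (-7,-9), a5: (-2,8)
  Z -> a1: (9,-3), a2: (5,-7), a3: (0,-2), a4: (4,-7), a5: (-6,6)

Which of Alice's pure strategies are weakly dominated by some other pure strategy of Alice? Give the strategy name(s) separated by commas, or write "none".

W, Y

V is not dominated — it holds its own against W at a2 (1>-7); X at a4 (5>0); Y at a2 (1>-1); Z at a4 (5>4).
W is weakly dominated by V (a1: -1=-1, a2: 1>-7, a3: 0>-6, a4: 5>4, a5: -3>-7).
X: no other strategy beats it everywhere (V at a1 (9>-1); W at a1 (9>-1); Y at a1 (9>4); Z at a3 (6>0)).
X weakly dominates Y — a1: 9>4, a2: 2>-1, a3: 6>4, a4: 0>-7, a5: 4>-2.
Nothing dominates Z: V at a1 (9>-1); W at a1 (9>-1); X at a2 (5>2); Y at a1 (9>4).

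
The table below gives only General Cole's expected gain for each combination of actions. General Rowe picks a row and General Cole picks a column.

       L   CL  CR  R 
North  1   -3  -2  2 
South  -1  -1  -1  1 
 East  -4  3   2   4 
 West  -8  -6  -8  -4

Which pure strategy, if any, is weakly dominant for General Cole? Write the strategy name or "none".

R

R vs L: North: 2>1, South: 1>-1, East: 4>-4, West: -4>-8.
R vs CL: North: 2>-3, South: 1>-1, East: 4>3, West: -4>-6.
R vs CR: North: 2>-2, South: 1>-1, East: 4>2, West: -4>-8.
R is at least as good as every other strategy against every opponent action, so it is weakly dominant.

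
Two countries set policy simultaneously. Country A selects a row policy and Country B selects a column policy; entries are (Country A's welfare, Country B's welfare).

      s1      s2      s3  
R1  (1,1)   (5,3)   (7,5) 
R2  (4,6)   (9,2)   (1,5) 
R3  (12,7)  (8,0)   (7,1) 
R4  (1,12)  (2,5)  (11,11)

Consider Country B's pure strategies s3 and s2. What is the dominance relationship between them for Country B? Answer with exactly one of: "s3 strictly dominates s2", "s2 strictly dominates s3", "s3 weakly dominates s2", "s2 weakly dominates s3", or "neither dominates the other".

Compare s3 to s2 across each choice by Country A: R1: 5>3, R2: 5>2, R3: 1>0, R4: 11>5.
Every comparison favours s3, so s3 strictly dominates s2.

s3 strictly dominates s2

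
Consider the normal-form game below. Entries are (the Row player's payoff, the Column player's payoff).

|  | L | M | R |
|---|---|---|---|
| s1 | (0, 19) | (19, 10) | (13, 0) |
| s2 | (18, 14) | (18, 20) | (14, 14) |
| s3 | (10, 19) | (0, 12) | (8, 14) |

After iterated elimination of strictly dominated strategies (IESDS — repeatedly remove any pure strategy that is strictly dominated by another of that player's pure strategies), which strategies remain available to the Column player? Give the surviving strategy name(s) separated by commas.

For the Row player, s2 strictly dominates s3 on the remaining columns (L: 18>10, M: 18>0, R: 14>8); eliminate s3.
For the Column player, M strictly dominates R on the remaining rows (s1: 10>0, s2: 20>14); eliminate R.
Among the remaining strategies, none is strictly dominated by another pure strategy of the same player, so the elimination stops.
Surviving strategies — the Row player: {s1, s2}; the Column player: {L, M}.

L, M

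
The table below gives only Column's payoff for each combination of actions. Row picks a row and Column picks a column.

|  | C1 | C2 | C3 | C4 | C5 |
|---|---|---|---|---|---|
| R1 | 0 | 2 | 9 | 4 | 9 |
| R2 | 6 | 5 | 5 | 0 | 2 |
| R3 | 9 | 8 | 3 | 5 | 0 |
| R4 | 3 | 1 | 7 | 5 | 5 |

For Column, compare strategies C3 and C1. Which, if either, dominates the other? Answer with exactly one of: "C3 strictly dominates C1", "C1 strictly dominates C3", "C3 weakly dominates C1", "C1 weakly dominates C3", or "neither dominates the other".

C3's payoffs vs C1's, by Row's action — R1: 9>0, R2: 5<6, R3: 3<9, R4: 7>3.
C3 does better at R1, R4 but worse at R2, R3; neither strategy dominates the other.

neither dominates the other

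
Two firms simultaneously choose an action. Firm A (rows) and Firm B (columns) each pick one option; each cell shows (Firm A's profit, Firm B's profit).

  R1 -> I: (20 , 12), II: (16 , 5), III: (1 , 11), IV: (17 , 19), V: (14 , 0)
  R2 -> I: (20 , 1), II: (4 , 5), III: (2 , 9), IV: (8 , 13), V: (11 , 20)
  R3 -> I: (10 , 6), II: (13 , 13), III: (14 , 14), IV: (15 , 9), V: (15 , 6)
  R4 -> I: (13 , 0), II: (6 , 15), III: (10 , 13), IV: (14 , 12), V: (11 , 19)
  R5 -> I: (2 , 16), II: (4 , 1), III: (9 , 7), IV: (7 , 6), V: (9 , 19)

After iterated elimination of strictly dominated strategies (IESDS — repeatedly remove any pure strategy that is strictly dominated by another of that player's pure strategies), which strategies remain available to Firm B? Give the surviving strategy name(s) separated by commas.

Firm A's strategy R5 is strictly dominated by R3 (I: 10>2, II: 13>4, III: 14>9, IV: 15>7, V: 15>9) and is removed.
For Firm B, IV strictly dominates I on the remaining rows (R1: 19>12, R2: 13>1, R3: 9>6, R4: 12>0); eliminate I.
Row R2 is eliminated: R3 beats it against every remaining column (II: 13>4, III: 14>2, IV: 15>8, V: 15>11).
Row R4 is eliminated: R3 beats it against every remaining column (II: 13>6, III: 14>10, IV: 15>14, V: 15>11).
Firm B's strategy II is strictly dominated by III (R1: 11>5, R3: 14>13) and is removed.
Column V is eliminated: III beats it against every remaining row (R1: 11>0, R3: 14>6).
Among the remaining strategies, none is strictly dominated by another pure strategy of the same player, so the elimination stops.
Surviving strategies — Firm A: {R1, R3}; Firm B: {III, IV}.

III, IV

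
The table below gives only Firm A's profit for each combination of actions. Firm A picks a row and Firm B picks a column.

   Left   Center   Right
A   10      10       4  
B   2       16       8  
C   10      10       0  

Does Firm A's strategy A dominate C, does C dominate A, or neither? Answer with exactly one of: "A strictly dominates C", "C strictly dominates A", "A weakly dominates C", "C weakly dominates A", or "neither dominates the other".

A weakly dominates C

Compare A to C across every action of Firm B: Left: 10=10, Center: 10=10, Right: 4>0.
A is at least as good everywhere and strictly better somewhere (tied only at Left, Center), so A weakly but not strictly dominates C.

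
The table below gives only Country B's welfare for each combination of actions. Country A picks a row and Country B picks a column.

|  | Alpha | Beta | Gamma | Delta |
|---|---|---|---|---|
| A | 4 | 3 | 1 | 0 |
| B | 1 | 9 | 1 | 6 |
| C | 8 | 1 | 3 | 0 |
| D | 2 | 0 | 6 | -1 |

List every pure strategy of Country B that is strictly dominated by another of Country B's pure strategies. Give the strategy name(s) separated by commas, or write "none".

Delta

Nothing dominates Alpha: Beta at A (4>3); Gamma at A (4>1); Delta at A (4>0).
Nothing dominates Beta: Alpha at B (9>1); Gamma at A (3>1); Delta at A (3>0).
Gamma is not dominated — it holds its own against Alpha at B (1=1); Beta at C (3>1); Delta at A (1>0).
Beta strictly dominates Delta — A: 3>0, B: 9>6, C: 1>0, D: 0>-1.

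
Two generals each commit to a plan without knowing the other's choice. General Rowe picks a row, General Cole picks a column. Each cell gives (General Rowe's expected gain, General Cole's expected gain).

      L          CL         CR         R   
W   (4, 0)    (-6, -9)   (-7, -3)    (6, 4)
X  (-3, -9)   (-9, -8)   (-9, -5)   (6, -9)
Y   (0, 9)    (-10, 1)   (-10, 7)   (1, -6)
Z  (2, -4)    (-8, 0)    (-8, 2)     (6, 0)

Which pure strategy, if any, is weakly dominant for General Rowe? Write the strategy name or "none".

W vs X: L: 4>-3, CL: -6>-9, CR: -7>-9, R: 6=6.
W vs Y: L: 4>0, CL: -6>-10, CR: -7>-10, R: 6>1.
W vs Z: L: 4>2, CL: -6>-8, CR: -7>-8, R: 6=6.
W is at least as good as every other strategy against every opponent action, so it is weakly dominant.

W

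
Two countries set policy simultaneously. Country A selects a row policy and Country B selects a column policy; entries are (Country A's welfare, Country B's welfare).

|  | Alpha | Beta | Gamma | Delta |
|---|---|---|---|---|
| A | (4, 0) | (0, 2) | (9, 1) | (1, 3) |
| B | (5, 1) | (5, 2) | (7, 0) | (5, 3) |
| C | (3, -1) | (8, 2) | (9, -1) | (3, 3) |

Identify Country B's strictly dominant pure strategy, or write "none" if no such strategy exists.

Delta vs Alpha: A: 3>0, B: 3>1, C: 3>-1.
Delta vs Beta: A: 3>2, B: 3>2, C: 3>2.
Delta vs Gamma: A: 3>1, B: 3>0, C: 3>-1.
Delta strictly beats every other strategy against every opponent action, so it is strictly dominant.

Delta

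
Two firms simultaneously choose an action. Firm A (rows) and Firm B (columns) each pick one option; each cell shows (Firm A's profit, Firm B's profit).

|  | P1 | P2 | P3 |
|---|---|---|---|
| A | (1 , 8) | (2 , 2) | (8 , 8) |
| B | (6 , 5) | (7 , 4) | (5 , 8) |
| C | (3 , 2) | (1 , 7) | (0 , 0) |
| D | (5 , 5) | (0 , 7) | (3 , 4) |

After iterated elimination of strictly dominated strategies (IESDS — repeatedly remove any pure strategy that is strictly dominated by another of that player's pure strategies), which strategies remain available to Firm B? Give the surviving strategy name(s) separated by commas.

P1, P3

For Firm A, B strictly dominates C on the remaining columns (P1: 6>3, P2: 7>1, P3: 5>0); eliminate C.
Firm A's strategy D is strictly dominated by B (P1: 6>5, P2: 7>0, P3: 5>3) and is removed.
For Firm B, P1 strictly dominates P2 on the remaining rows (A: 8>2, B: 5>4); eliminate P2.
Among the remaining strategies, none is strictly dominated by another pure strategy of the same player, so the elimination stops.
Surviving strategies — Firm A: {A, B}; Firm B: {P1, P3}.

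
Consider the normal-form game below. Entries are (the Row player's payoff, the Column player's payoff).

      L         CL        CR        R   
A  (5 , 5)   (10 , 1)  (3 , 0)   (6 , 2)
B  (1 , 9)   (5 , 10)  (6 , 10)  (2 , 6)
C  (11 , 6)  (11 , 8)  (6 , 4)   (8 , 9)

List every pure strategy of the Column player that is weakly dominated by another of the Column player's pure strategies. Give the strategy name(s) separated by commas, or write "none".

L: no other strategy beats it everywhere (CL at A (5>1); CR at A (5>0); R at A (5>2)).
CL: no other strategy beats it everywhere (L at B (10>9); CR at A (1>0); R at B (10>6)).
CR is weakly dominated by CL (A: 1>0, B: 10=10, C: 8>4).
R is not dominated — it holds its own against L at C (9>6); CL at A (2>1); CR at A (2>0).

CR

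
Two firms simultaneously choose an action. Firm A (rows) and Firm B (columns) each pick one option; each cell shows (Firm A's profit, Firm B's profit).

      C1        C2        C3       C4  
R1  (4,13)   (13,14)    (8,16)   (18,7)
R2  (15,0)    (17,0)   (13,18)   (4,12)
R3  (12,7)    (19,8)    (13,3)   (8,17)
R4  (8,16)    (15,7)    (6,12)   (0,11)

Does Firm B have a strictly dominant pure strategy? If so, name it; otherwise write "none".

none

C1 fails to dominate C2 at R1 (13<14).
C2 fails to dominate C1 at R2 (0=0).
C3 fails to dominate C1 at R3 (3<7).
C4 fails to dominate C1 at R1 (7<13).
No single strategy dominates all the others.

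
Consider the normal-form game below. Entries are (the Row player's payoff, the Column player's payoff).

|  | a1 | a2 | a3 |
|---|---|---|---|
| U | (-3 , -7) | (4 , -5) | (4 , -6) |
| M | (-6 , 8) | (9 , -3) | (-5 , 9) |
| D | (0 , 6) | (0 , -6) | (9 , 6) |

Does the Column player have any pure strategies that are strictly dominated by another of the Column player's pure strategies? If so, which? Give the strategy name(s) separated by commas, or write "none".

none

a1 is not dominated — it holds its own against a2 at M (8>-3); a3 at D (6=6).
Nothing dominates a2: a1 at U (-5>-7); a3 at U (-5>-6).
a3 is not dominated — it holds its own against a1 at U (-6>-7); a2 at M (9>-3).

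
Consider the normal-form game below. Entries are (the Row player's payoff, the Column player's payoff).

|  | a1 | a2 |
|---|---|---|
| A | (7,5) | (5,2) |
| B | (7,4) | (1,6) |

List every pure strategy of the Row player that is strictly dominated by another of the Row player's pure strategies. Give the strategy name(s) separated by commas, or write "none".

none

Nothing dominates A: B at a1 (7=7).
Nothing dominates B: A at a1 (7=7).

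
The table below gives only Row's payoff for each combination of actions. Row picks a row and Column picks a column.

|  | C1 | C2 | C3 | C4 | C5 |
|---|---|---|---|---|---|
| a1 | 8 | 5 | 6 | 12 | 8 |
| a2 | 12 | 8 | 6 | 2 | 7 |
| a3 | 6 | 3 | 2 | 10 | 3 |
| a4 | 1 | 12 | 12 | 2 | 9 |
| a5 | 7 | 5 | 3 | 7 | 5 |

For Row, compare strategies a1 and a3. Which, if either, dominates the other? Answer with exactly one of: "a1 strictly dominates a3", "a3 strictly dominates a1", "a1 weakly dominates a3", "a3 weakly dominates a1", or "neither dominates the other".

a1 strictly dominates a3

Compare a1 to a3 across each opponent action: C1: 8>6, C2: 5>3, C3: 6>2, C4: 12>10, C5: 8>3.
Every comparison favours a1, so a1 strictly dominates a3.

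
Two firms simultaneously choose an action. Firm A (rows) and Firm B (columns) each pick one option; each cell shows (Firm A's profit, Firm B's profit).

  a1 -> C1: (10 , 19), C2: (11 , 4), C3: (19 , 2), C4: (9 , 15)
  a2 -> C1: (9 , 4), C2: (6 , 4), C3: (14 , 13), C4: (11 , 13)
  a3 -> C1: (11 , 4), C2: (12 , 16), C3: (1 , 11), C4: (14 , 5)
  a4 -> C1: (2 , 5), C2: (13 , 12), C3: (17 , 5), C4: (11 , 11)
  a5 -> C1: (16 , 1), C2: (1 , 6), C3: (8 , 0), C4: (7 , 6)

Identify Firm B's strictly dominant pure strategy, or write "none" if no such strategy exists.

C1 fails to dominate C2 at a2 (4=4).
C2 fails to dominate C1 at a1 (4<19).
C3 fails to dominate C1 at a1 (2<19).
C4 fails to dominate C1 at a1 (15<19).
No single strategy dominates all the others.

none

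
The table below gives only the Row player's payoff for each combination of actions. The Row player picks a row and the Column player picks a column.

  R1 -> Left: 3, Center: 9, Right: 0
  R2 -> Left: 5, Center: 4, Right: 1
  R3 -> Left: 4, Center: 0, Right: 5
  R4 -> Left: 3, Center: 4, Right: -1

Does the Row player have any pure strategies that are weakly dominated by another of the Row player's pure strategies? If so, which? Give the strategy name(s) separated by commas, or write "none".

R1: no other strategy beats it everywhere (R2 at Center (9>4); R3 at Center (9>0); R4 at Center (9>4)).
Nothing dominates R2: R1 at Left (5>3); R3 at Left (5>4); R4 at Left (5>3).
R3 is not dominated — it holds its own against R1 at Left (4>3); R2 at Right (5>1); R4 at Left (4>3).
R1 weakly dominates R4 — Left: 3=3, Center: 9>4, Right: 0>-1.

R4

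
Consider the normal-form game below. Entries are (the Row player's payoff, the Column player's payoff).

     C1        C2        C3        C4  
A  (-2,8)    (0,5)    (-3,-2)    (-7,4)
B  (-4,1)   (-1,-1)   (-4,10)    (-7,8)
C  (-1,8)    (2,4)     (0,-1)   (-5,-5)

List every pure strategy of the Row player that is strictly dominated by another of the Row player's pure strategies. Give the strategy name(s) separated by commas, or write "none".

A, B

C strictly dominates A — C1: -1>-2, C2: 2>0, C3: 0>-3, C4: -5>-7.
C strictly dominates B — C1: -1>-4, C2: 2>-1, C3: 0>-4, C4: -5>-7.
C: no other strategy beats it everywhere (A at C1 (-1>-2); B at C1 (-1>-4)).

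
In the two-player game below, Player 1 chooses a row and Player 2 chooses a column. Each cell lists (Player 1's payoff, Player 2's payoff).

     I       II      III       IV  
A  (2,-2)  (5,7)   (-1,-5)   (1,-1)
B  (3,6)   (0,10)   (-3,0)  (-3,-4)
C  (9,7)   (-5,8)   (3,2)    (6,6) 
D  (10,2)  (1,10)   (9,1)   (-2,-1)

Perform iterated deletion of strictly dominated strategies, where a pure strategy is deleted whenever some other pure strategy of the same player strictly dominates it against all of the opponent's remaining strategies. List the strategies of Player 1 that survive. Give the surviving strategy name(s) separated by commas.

A

For Player 1, D strictly dominates B on the remaining columns (I: 10>3, II: 1>0, III: 9>-3, IV: -2>-3); eliminate B.
Player 2's strategy I is strictly dominated by II (A: 7>-2, C: 8>7, D: 10>2) and is removed.
For Player 2, II strictly dominates III on the remaining rows (A: 7>-5, C: 8>2, D: 10>1); eliminate III.
Player 1's strategy D is strictly dominated by A (II: 5>1, IV: 1>-2) and is removed.
Player 2's strategy IV is strictly dominated by II (A: 7>-1, C: 8>6) and is removed.
For Player 1, A strictly dominates C on the remaining columns (II: 5>-5); eliminate C.
Among the remaining strategies, none is strictly dominated by another pure strategy of the same player, so the elimination stops.
Surviving strategies — Player 1: {A}; Player 2: {II}.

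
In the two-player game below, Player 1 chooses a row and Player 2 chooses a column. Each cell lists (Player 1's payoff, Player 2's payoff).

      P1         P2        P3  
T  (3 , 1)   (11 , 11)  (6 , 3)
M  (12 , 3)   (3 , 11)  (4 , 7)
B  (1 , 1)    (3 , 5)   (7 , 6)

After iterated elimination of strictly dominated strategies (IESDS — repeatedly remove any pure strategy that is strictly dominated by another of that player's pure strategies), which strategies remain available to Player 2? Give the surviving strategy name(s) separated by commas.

Player 2's strategy P1 is strictly dominated by P2 (T: 11>1, M: 11>3, B: 5>1) and is removed.
Player 1's strategy M is strictly dominated by T (P2: 11>3, P3: 6>4) and is removed.
Among the remaining strategies, none is strictly dominated by another pure strategy of the same player, so the elimination stops.
Surviving strategies — Player 1: {T, B}; Player 2: {P2, P3}.

P2, P3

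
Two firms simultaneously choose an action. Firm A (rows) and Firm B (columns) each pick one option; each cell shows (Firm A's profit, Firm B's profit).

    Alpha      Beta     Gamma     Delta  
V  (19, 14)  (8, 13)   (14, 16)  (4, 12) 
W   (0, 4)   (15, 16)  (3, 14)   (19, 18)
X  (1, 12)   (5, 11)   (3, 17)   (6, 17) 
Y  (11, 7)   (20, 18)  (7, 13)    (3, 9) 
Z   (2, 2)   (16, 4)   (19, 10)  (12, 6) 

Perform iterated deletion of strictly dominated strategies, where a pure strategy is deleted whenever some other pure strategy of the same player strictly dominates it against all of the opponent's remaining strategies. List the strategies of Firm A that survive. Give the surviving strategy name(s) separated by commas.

Row X is eliminated: Z beats it against every remaining column (Alpha: 2>1, Beta: 16>5, Gamma: 19>3, Delta: 12>6).
Firm B's strategy Alpha is strictly dominated by Gamma (V: 16>14, W: 14>4, Y: 13>7, Z: 10>2) and is removed.
For Firm A, Z strictly dominates V on the remaining columns (Beta: 16>8, Gamma: 19>14, Delta: 12>4); eliminate V.
Among the remaining strategies, none is strictly dominated by another pure strategy of the same player, so the elimination stops.
Surviving strategies — Firm A: {W, Y, Z}; Firm B: {Beta, Gamma, Delta}.

W, Y, Z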